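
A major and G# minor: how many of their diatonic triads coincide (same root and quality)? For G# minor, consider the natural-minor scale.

Diatonic triads of A major: A major (I), B minor (ii), C# minor (iii), D major (IV), E major (V), F# minor (vi), G# diminished (vii°).
Diatonic triads of G# minor (natural minor): G# minor (i), A# diminished (ii°), B major (III), C# minor (iv), D# minor (v), E major (VI), F# major (VII).
Matching root and quality in both lists: C# minor, E major.
That gives 2 common triads.

2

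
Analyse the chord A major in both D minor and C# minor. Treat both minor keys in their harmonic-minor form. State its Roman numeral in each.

The scale of D minor (harmonic minor) is D E F G A Bb C#; A is degree 5, and the triad built there (A-C#-E) is major, so it is V.
The scale of C# minor (harmonic minor) is C# D# E F# G# A B#; A is degree 6, and the triad built there (A-C#-E) is major, so it is VI.

V in D minor; VI in C# minor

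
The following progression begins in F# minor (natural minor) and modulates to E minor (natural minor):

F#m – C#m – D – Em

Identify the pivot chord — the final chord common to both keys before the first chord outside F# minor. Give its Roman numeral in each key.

Chords diatonic to F# minor: F#m, G#dim, A, Bm, C#m, D, E.
Reading the progression, the first chord not in that set is Em, so the modulation leaves F# minor there.
The chord immediately before Em is D, which is diatonic to both keys: VI in F# minor and VII in E minor.

D — VI in F# minor, VII in E minor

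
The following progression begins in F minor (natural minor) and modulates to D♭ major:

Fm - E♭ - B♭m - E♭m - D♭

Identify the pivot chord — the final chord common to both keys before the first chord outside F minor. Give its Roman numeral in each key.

Chords diatonic to F minor: Fm, Gdim, A♭, B♭m, Cm, D♭, E♭.
Reading the progression, the first chord not in that set is E♭m, so the modulation leaves F minor there.
The chord immediately before E♭m is B♭m, which is diatonic to both keys: iv in F minor and vi in D♭ major.

B♭m — iv in F minor, vi in D♭ major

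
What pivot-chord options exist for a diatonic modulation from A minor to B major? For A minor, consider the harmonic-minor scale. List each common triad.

E

Triads in A minor (harmonic minor): Am (i), Bdim (ii°), Caug (III+), Dm (iv), E (V), F (VI), G♯dim (vii°).
Triads in B major: B (I), C♯m (ii), D♯m (iii), E (IV), F♯ (V), G♯m (vi), A♯dim (vii°).
Shared triads with their functions: E (V in A minor, IV in B major).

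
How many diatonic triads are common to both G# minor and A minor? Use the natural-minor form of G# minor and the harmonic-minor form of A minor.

Diatonic triads of G# minor (natural minor): G#m (i), A#dim (ii°), B (III), C#m (iv), D#m (v), E (VI), F# (VII).
Diatonic triads of A minor (harmonic minor): Am (i), Bdim (ii°), Caug (III+), Dm (iv), E (V), F (VI), G#dim (vii°).
Matching root and quality in both lists: E.
That gives 1 common triad.

1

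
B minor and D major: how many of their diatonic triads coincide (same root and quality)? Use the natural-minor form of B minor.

7

Diatonic triads of B minor (natural minor): Bm (i), C#dim (ii°), D (III), Em (iv), F#m (v), G (VI), A (VII).
Diatonic triads of D major: D (I), Em (ii), F#m (iii), G (IV), A (V), Bm (vi), C#dim (vii°).
Matching root and quality in both lists: Bm, C#dim, D, Em, F#m, G, A.
That gives 7 common triads.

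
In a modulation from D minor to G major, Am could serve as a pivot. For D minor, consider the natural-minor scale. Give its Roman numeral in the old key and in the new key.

The scale of D minor (natural minor) is D E F G A Bb C; A is degree 5, and the triad built there (A-C-E) is minor, so it is v.
The scale of G major is G A B C D E F#; A is degree 2, and the triad built there (A-C-E) is minor, so it is ii.

v in D minor; ii in G major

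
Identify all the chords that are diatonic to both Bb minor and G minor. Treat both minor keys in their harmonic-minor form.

Triads in Bb minor (harmonic minor): Bbm (i), Cdim (ii°), Dbaug (III+), Ebm (iv), F (V), Gb (VI), Adim (vii°).
Triads in G minor (harmonic minor): Gm (i), Adim (ii°), Bbaug (III+), Cm (iv), D (V), Eb (VI), F#dim (vii°).
Shared triads with their functions: Adim (vii° in Bb minor, ii° in G minor).

Adim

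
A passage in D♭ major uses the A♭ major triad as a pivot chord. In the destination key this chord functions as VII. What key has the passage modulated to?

The numeral VII denotes a major triad on scale degree 7. With A♭ on degree 7, the tonic of the new key is B♭.
Degree 7 carries a major triad in natural-minor keys, so the destination is B♭ minor.
Check: the diatonic triads of B♭ minor (natural minor) are B♭m (i), Cdim (ii°), D♭ (III), E♭m (iv), Fm (v), G♭ (VI), A♭ (VII) — A♭ major is indeed VII.

B♭ minor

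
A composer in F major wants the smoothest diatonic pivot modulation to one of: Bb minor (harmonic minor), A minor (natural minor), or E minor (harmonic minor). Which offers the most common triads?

Triads of F major: F major (I), G minor (ii), A minor (iii), Bb major (IV), C major (V), D minor (vi), E diminished (vii°).
Bb minor (harmonic minor) shares 1: F.
A minor (natural minor) shares 4: F, Am, C, Dm.
E minor (harmonic minor) shares 2: Am, C.
The most common triads (4) are shared with A minor.

A minor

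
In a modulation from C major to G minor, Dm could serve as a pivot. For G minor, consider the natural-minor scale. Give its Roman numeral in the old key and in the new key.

ii in C major; v in G minor

The scale of C major is C D E F G A B; D is degree 2, and the triad built there (D-F-A) is minor, so it is ii.
The scale of G minor (natural minor) is G A B♭ C D E♭ F; D is degree 5, and the triad built there (D-F-A) is minor, so it is v.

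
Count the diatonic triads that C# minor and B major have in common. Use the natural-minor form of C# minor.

4

Diatonic triads of C# minor (natural minor): C#m (i), D#dim (ii°), E (III), F#m (iv), G#m (v), A (VI), B (VII).
Diatonic triads of B major: B (I), C#m (ii), D#m (iii), E (IV), F# (V), G#m (vi), A#dim (vii°).
Matching root and quality in both lists: C#m, E, G#m, B.
That gives 4 common triads.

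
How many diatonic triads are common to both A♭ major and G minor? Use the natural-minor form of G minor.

Diatonic triads of A♭ major: A♭ major (I), B♭ minor (ii), C minor (iii), D♭ major (IV), E♭ major (V), F minor (vi), G diminished (vii°).
Diatonic triads of G minor (natural minor): G minor (i), A diminished (ii°), B♭ major (III), C minor (iv), D minor (v), E♭ major (VI), F major (VII).
Matching root and quality in both lists: C minor, E♭ major.
That gives 2 common triads.

2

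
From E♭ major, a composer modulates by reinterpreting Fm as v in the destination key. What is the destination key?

The numeral v denotes a minor triad on scale degree 5. With F on degree 5, the tonic of the new key is B♭.
Degree 5 carries a minor triad in natural-minor keys, so the destination is B♭ minor.
Check: the diatonic triads of B♭ minor (natural minor) are B♭m (i), Cdim (ii°), D♭ (III), E♭m (iv), Fm (v), G♭ (VI), A♭ (VII) — Fm is indeed v.

B♭ minor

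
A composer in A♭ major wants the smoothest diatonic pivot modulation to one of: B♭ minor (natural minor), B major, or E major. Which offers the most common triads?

Triads of A♭ major: A♭ (I), B♭m (ii), Cm (iii), D♭ (IV), E♭ (V), Fm (vi), Gdim (vii°).
B♭ minor (natural minor) shares 4: A♭, B♭m, D♭, Fm.
B major shares 0: none.
E major shares 0: none.
The most common triads (4) are shared with B♭ minor.

B♭ minor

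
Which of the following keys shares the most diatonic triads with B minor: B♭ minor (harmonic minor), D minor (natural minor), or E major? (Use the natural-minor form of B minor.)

E major

Triads of B minor (natural minor): B minor (i), C♯ diminished (ii°), D major (III), E minor (iv), F♯ minor (v), G major (VI), A major (VII).
B♭ minor (harmonic minor) shares 0: none.
D minor (natural minor) shares 0: none.
E major shares 2: F♯m, A.
The most common triads (2) are shared with E major.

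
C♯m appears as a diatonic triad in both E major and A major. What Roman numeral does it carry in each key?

The scale of E major is E F♯ G♯ A B C♯ D♯; C♯ is degree 6, and the triad built there (C♯-E-G♯) is minor, so it is vi.
The scale of A major is A B C♯ D E F♯ G♯; C♯ is degree 3, and the triad built there (C♯-E-G♯) is minor, so it is iii.

vi in E major; iii in A major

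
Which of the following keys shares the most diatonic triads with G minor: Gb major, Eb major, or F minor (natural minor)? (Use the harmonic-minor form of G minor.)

Eb major

Triads of G minor (harmonic minor): Gm (i), Adim (ii°), Bbaug (III+), Cm (iv), D (V), Eb (VI), F#dim (vii°).
Gb major shares 0: none.
Eb major shares 3: Gm, Cm, Eb.
F minor (natural minor) shares 2: Cm, Eb.
The most common triads (3) are shared with Eb major.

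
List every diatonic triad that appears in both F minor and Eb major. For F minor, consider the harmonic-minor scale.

Fm

Triads in F minor (harmonic minor): Fm (i), Gdim (ii°), Abaug (III+), Bbm (iv), C (V), Db (VI), Edim (vii°).
Triads in Eb major: Eb (I), Fm (ii), Gm (iii), Ab (IV), Bb (V), Cm (vi), Ddim (vii°).
Shared triads with their functions: Fm (i in F minor, ii in Eb major).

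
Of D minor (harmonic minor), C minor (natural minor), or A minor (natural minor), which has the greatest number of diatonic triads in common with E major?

D minor

Triads of E major: E major (I), F# minor (ii), G# minor (iii), A major (IV), B major (V), C# minor (vi), D# diminished (vii°).
D minor (harmonic minor) shares 1: A.
C minor (natural minor) shares 0: none.
A minor (natural minor) shares 0: none.
The most common triads (1) are shared with D minor.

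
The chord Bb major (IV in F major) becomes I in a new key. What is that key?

The numeral I denotes a major triad on scale degree 1. With Bb on degree 1, the tonic of the new key is Bb.
Degree 1 carries a major triad in major keys, so the destination is Bb major.
Check: the diatonic triads of Bb major are Bb (I), Cm (ii), Dm (iii), Eb (IV), F (V), Gm (vi), Adim (vii°) — Bb major is indeed I.

Bb major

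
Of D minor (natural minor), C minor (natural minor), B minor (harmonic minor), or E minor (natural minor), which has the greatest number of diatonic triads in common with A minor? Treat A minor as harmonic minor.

Triads of A minor (harmonic minor): Am (i), Bdim (ii°), Caug (III+), Dm (iv), E (V), F (VI), G#dim (vii°).
D minor (natural minor) shares 3: Am, Dm, F.
C minor (natural minor) shares 0: none.
B minor (harmonic minor) shares 0: none.
E minor (natural minor) shares 1: Am.
The most common triads (3) are shared with D minor.

D minor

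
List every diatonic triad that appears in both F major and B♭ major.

Triads in F major: F major (I), G minor (ii), A minor (iii), B♭ major (IV), C major (V), D minor (vi), E diminished (vii°).
Triads in B♭ major: B♭ major (I), C minor (ii), D minor (iii), E♭ major (IV), F major (V), G minor (vi), A diminished (vii°).
Shared triads with their functions: F major (I in F major, V in B♭ major); G minor (ii in F major, vi in B♭ major); B♭ major (IV in F major, I in B♭ major); D minor (vi in F major, iii in B♭ major).

F, Gm, B♭, Dm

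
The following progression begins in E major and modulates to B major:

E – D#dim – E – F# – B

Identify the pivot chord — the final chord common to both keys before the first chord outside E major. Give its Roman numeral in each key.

E — I in E major, IV in B major

Chords diatonic to E major: E, F#m, G#m, A, B, C#m, D#dim.
Reading the progression, the first chord not in that set is F#, so the modulation leaves E major there.
The chord immediately before F# is E, which is diatonic to both keys: I in E major and IV in B major.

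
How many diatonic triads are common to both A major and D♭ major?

Diatonic triads of A major: A (I), Bm (ii), C♯m (iii), D (IV), E (V), F♯m (vi), G♯dim (vii°).
Diatonic triads of D♭ major: D♭ (I), E♭m (ii), Fm (iii), G♭ (IV), A♭ (V), B♭m (vi), Cdim (vii°).
No triad has the same root and quality in both keys.

0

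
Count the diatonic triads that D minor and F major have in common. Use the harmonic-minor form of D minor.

Diatonic triads of D minor (harmonic minor): Dm (i), Edim (ii°), Faug (III+), Gm (iv), A (V), Bb (VI), C#dim (vii°).
Diatonic triads of F major: F (I), Gm (ii), Am (iii), Bb (IV), C (V), Dm (vi), Edim (vii°).
Matching root and quality in both lists: Dm, Edim, Gm, Bb.
That gives 4 common triads.

4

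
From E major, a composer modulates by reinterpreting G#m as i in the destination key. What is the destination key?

G# minor

The numeral i denotes a minor triad on scale degree 1. With G# on degree 1, the tonic of the new key is G#.
Degree 1 carries a minor triad in minor keys, so the destination is G# minor.
Check: the diatonic triads of G# minor (natural minor) are G#m (i), A#dim (ii°), B (III), C#m (iv), D#m (v), E (VI), F# (VII) — G#m is indeed i.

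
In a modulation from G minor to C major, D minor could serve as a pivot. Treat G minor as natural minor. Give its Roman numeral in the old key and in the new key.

The scale of G minor (natural minor) is G A Bb C D Eb F; D is degree 5, and the triad built there (D-F-A) is minor, so it is v.
The scale of C major is C D E F G A B; D is degree 2, and the triad built there (D-F-A) is minor, so it is ii.

v in G minor; ii in C major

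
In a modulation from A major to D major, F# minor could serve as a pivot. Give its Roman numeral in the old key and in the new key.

vi in A major; iii in D major

The scale of A major is A B C# D E F# G#; F# is degree 6, and the triad built there (F#-A-C#) is minor, so it is vi.
The scale of D major is D E F# G A B C#; F# is degree 3, and the triad built there (F#-A-C#) is minor, so it is iii.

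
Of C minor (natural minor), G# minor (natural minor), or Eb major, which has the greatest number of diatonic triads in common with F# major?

G# minor

Triads of F# major: F# major (I), G# minor (ii), A# minor (iii), B major (IV), C# major (V), D# minor (vi), E# diminished (vii°).
C minor (natural minor) shares 0: none.
G# minor (natural minor) shares 4: F#, G#m, B, D#m.
Eb major shares 0: none.
The most common triads (4) are shared with G# minor.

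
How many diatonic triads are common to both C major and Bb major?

2

Diatonic triads of C major: C (I), Dm (ii), Em (iii), F (IV), G (V), Am (vi), Bdim (vii°).
Diatonic triads of Bb major: Bb (I), Cm (ii), Dm (iii), Eb (IV), F (V), Gm (vi), Adim (vii°).
Matching root and quality in both lists: Dm, F.
That gives 2 common triads.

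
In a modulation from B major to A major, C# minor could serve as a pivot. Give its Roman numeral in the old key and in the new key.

ii in B major; iii in A major

The scale of B major is B C# D# E F# G# A#; C# is degree 2, and the triad built there (C#-E-G#) is minor, so it is ii.
The scale of A major is A B C# D E F# G#; C# is degree 3, and the triad built there (C#-E-G#) is minor, so it is iii.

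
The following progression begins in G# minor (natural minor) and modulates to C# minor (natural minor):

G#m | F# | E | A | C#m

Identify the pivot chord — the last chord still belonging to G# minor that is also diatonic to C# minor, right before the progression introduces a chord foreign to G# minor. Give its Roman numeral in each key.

Chords diatonic to G# minor: G#m, A#dim, B, C#m, D#m, E, F#.
Reading the progression, the first chord not in that set is A, so the modulation leaves G# minor there.
The chord immediately before A is E, which is diatonic to both keys: VI in G# minor and III in C# minor.

E — VI in G# minor, III in C# minor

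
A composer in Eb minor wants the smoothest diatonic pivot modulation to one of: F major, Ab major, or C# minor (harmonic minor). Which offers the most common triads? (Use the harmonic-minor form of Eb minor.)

F major

Triads of Eb minor (harmonic minor): Eb minor (i), F diminished (ii°), Gb augmented (III+), Ab minor (iv), Bb major (V), Cb major (VI), D diminished (vii°).
F major shares 1: Bb.
Ab major shares 0: none.
C# minor (harmonic minor) shares 0: none.
The most common triads (1) are shared with F major.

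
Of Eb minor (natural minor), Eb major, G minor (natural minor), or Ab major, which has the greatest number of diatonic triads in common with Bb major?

G minor

Triads of Bb major: Bb (I), Cm (ii), Dm (iii), Eb (IV), F (V), Gm (vi), Adim (vii°).
Eb minor (natural minor) shares 0: none.
Eb major shares 4: Bb, Cm, Eb, Gm.
G minor (natural minor) shares 7: Bb, Cm, Dm, Eb, F, Gm, Adim.
Ab major shares 2: Cm, Eb.
The most common triads (7) are shared with G minor.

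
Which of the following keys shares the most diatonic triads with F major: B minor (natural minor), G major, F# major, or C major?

C major

Triads of F major: F (I), Gm (ii), Am (iii), Bb (IV), C (V), Dm (vi), Edim (vii°).
B minor (natural minor) shares 0: none.
G major shares 2: Am, C.
F# major shares 0: none.
C major shares 4: F, Am, C, Dm.
The most common triads (4) are shared with C major.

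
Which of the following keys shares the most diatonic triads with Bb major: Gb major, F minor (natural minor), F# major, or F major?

F major

Triads of Bb major: Bb (I), Cm (ii), Dm (iii), Eb (IV), F (V), Gm (vi), Adim (vii°).
Gb major shares 0: none.
F minor (natural minor) shares 2: Cm, Eb.
F# major shares 0: none.
F major shares 4: Bb, Dm, F, Gm.
The most common triads (4) are shared with F major.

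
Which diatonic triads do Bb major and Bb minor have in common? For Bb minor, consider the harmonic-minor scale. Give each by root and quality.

Triads in Bb major: Bb (I), Cm (ii), Dm (iii), Eb (IV), F (V), Gm (vi), Adim (vii°).
Triads in Bb minor (harmonic minor): Bbm (i), Cdim (ii°), Dbaug (III+), Ebm (iv), F (V), Gb (VI), Adim (vii°).
Shared triads with their functions: F (V in Bb major, V in Bb minor); Adim (vii° in Bb major, vii° in Bb minor).

F, Adim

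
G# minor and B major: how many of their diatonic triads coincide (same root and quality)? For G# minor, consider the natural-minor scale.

7

Diatonic triads of G# minor (natural minor): G#m (i), A#dim (ii°), B (III), C#m (iv), D#m (v), E (VI), F# (VII).
Diatonic triads of B major: B (I), C#m (ii), D#m (iii), E (IV), F# (V), G#m (vi), A#dim (vii°).
Matching root and quality in both lists: G#m, A#dim, B, C#m, D#m, E, F#.
That gives 7 common triads.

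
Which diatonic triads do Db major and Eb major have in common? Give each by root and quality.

Fm, Ab

Triads in Db major: Db (I), Ebm (ii), Fm (iii), Gb (IV), Ab (V), Bbm (vi), Cdim (vii°).
Triads in Eb major: Eb (I), Fm (ii), Gm (iii), Ab (IV), Bb (V), Cm (vi), Ddim (vii°).
Shared triads with their functions: Fm (iii in Db major, ii in Eb major); Ab (V in Db major, IV in Eb major).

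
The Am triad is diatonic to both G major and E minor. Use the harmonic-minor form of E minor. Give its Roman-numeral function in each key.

The scale of G major is G A B C D E F♯; A is degree 2, and the triad built there (A-C-E) is minor, so it is ii.
The scale of E minor (harmonic minor) is E F♯ G A B C D♯; A is degree 4, and the triad built there (A-C-E) is minor, so it is iv.

ii in G major; iv in E minor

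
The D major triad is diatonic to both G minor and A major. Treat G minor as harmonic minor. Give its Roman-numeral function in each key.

The scale of G minor (harmonic minor) is G A Bb C D Eb F#; D is degree 5, and the triad built there (D-F#-A) is major, so it is V.
The scale of A major is A B C# D E F# G#; D is degree 4, and the triad built there (D-F#-A) is major, so it is IV.

V in G minor; IV in A major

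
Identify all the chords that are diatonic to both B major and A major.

C#m, E

Triads in B major: B (I), C#m (ii), D#m (iii), E (IV), F# (V), G#m (vi), A#dim (vii°).
Triads in A major: A (I), Bm (ii), C#m (iii), D (IV), E (V), F#m (vi), G#dim (vii°).
Shared triads with their functions: C#m (ii in B major, iii in A major); E (IV in B major, V in A major).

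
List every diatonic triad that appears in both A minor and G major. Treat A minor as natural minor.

Am, C, Em, G

Triads in A minor (natural minor): A minor (i), B diminished (ii°), C major (III), D minor (iv), E minor (v), F major (VI), G major (VII).
Triads in G major: G major (I), A minor (ii), B minor (iii), C major (IV), D major (V), E minor (vi), F# diminished (vii°).
Shared triads with their functions: A minor (i in A minor, ii in G major); C major (III in A minor, IV in G major); E minor (v in A minor, vi in G major); G major (VII in A minor, I in G major).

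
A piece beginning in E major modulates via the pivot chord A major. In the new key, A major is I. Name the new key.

The numeral I denotes a major triad on scale degree 1. With A on degree 1, the tonic of the new key is A.
Degree 1 carries a major triad in major keys, so the destination is A major.
Check: the diatonic triads of A major are A (I), Bm (ii), C#m (iii), D (IV), E (V), F#m (vi), G#dim (vii°) — A major is indeed I.

A major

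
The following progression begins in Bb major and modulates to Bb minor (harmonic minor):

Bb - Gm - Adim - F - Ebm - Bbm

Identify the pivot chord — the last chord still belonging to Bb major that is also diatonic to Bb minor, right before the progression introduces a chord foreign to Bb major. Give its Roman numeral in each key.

Chords diatonic to Bb major: Bb, Cm, Dm, Eb, F, Gm, Adim.
Reading the progression, the first chord not in that set is Ebm, so the modulation leaves Bb major there.
The chord immediately before Ebm is F, which is diatonic to both keys: V in Bb major and V in Bb minor.

F — V in Bb major, V in Bb minor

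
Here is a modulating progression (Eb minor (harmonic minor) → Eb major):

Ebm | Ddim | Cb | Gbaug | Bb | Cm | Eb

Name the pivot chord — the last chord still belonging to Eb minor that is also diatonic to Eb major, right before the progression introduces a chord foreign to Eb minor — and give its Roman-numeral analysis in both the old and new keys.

Chords diatonic to Eb minor: Ebm, Fdim, Gbaug, Abm, Bb, Cb, Ddim.
Reading the progression, the first chord not in that set is Cm, so the modulation leaves Eb minor there.
The chord immediately before Cm is Bb, which is diatonic to both keys: V in Eb minor and V in Eb major.

Bb — V in Eb minor, V in Eb major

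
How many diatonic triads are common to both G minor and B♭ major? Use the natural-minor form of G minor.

7

Diatonic triads of G minor (natural minor): Gm (i), Adim (ii°), B♭ (III), Cm (iv), Dm (v), E♭ (VI), F (VII).
Diatonic triads of B♭ major: B♭ (I), Cm (ii), Dm (iii), E♭ (IV), F (V), Gm (vi), Adim (vii°).
Matching root and quality in both lists: Gm, Adim, B♭, Cm, Dm, E♭, F.
That gives 7 common triads.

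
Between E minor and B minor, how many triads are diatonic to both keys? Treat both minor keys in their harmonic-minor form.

Diatonic triads of E minor (harmonic minor): E minor (i), F# diminished (ii°), G augmented (III+), A minor (iv), B major (V), C major (VI), D# diminished (vii°).
Diatonic triads of B minor (harmonic minor): B minor (i), C# diminished (ii°), D augmented (III+), E minor (iv), F# major (V), G major (VI), A# diminished (vii°).
Matching root and quality in both lists: E minor.
That gives 1 common triad.

1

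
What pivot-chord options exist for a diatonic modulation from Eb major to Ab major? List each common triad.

Triads in Eb major: Eb (I), Fm (ii), Gm (iii), Ab (IV), Bb (V), Cm (vi), Ddim (vii°).
Triads in Ab major: Ab (I), Bbm (ii), Cm (iii), Db (IV), Eb (V), Fm (vi), Gdim (vii°).
Shared triads with their functions: Eb (I in Eb major, V in Ab major); Fm (ii in Eb major, vi in Ab major); Ab (IV in Eb major, I in Ab major); Cm (vi in Eb major, iii in Ab major).

Eb, Fm, Ab, Cm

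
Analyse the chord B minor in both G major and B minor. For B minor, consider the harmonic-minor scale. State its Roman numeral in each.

The scale of G major is G A B C D E F#; B is degree 3, and the triad built there (B-D-F#) is minor, so it is iii.
The scale of B minor (harmonic minor) is B C# D E F# G A#; B is degree 1, and the triad built there (B-D-F#) is minor, so it is i.

iii in G major; i in B minor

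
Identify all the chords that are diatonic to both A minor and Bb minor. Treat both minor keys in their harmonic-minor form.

Triads in A minor (harmonic minor): A minor (i), B diminished (ii°), C augmented (III+), D minor (iv), E major (V), F major (VI), G# diminished (vii°).
Triads in Bb minor (harmonic minor): Bb minor (i), C diminished (ii°), Db augmented (III+), Eb minor (iv), F major (V), Gb major (VI), A diminished (vii°).
Shared triads with their functions: F major (VI in A minor, V in Bb minor).

F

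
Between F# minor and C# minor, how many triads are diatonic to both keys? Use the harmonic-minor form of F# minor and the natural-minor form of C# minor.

Diatonic triads of F# minor (harmonic minor): F# minor (i), G# diminished (ii°), A augmented (III+), B minor (iv), C# major (V), D major (VI), E# diminished (vii°).
Diatonic triads of C# minor (natural minor): C# minor (i), D# diminished (ii°), E major (III), F# minor (iv), G# minor (v), A major (VI), B major (VII).
Matching root and quality in both lists: F# minor.
That gives 1 common triad.

1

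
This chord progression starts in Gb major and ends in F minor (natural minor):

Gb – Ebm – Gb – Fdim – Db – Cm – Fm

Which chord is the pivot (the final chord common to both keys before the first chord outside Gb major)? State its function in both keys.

Chords diatonic to Gb major: Gb, Abm, Bbm, Cb, Db, Ebm, Fdim.
Reading the progression, the first chord not in that set is Cm, so the modulation leaves Gb major there.
The chord immediately before Cm is Db, which is diatonic to both keys: V in Gb major and VI in F minor.

Db — V in Gb major, VI in F minor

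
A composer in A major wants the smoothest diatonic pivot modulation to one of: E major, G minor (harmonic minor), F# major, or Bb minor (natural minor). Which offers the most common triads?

E major

Triads of A major: A major (I), B minor (ii), C# minor (iii), D major (IV), E major (V), F# minor (vi), G# diminished (vii°).
E major shares 4: A, C#m, E, F#m.
G minor (harmonic minor) shares 1: D.
F# major shares 0: none.
Bb minor (natural minor) shares 0: none.
The most common triads (4) are shared with E major.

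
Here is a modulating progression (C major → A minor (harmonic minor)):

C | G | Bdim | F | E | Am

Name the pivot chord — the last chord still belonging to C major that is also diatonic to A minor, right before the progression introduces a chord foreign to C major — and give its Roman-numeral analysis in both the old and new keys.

Chords diatonic to C major: C, Dm, Em, F, G, Am, Bdim.
Reading the progression, the first chord not in that set is E, so the modulation leaves C major there.
The chord immediately before E is F, which is diatonic to both keys: IV in C major and VI in A minor.

F — IV in C major, VI in A minor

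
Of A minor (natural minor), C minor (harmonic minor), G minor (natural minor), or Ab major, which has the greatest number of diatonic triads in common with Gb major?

Ab major

Triads of Gb major: Gb major (I), Ab minor (ii), Bb minor (iii), Cb major (IV), Db major (V), Eb minor (vi), F diminished (vii°).
A minor (natural minor) shares 0: none.
C minor (harmonic minor) shares 0: none.
G minor (natural minor) shares 0: none.
Ab major shares 2: Bbm, Db.
The most common triads (2) are shared with Ab major.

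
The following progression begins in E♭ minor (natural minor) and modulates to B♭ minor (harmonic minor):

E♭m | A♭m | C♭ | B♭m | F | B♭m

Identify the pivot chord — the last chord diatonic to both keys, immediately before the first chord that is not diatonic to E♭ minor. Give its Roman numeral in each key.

B♭m — v in E♭ minor, i in B♭ minor

Chords diatonic to E♭ minor: E♭m, Fdim, G♭, A♭m, B♭m, C♭, D♭.
Reading the progression, the first chord not in that set is F, so the modulation leaves E♭ minor there.
The chord immediately before F is B♭m, which is diatonic to both keys: v in E♭ minor and i in B♭ minor.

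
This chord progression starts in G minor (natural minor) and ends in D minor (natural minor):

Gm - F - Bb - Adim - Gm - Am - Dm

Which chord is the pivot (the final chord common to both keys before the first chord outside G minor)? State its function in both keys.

Chords diatonic to G minor: Gm, Adim, Bb, Cm, Dm, Eb, F.
Reading the progression, the first chord not in that set is Am, so the modulation leaves G minor there.
The chord immediately before Am is Gm, which is diatonic to both keys: i in G minor and iv in D minor.

Gm — i in G minor, iv in D minor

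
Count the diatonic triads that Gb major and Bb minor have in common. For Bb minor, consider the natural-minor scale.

Diatonic triads of Gb major: Gb (I), Abm (ii), Bbm (iii), Cb (IV), Db (V), Ebm (vi), Fdim (vii°).
Diatonic triads of Bb minor (natural minor): Bbm (i), Cdim (ii°), Db (III), Ebm (iv), Fm (v), Gb (VI), Ab (VII).
Matching root and quality in both lists: Gb, Bbm, Db, Ebm.
That gives 4 common triads.

4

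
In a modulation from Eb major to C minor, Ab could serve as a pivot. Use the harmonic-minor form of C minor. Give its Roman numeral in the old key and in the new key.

IV in Eb major; VI in C minor

The scale of Eb major is Eb F G Ab Bb C D; Ab is degree 4, and the triad built there (Ab-C-Eb) is major, so it is IV.
The scale of C minor (harmonic minor) is C D Eb F G Ab B; Ab is degree 6, and the triad built there (Ab-C-Eb) is major, so it is VI.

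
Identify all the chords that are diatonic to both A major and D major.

Triads in A major: A (I), Bm (ii), C♯m (iii), D (IV), E (V), F♯m (vi), G♯dim (vii°).
Triads in D major: D (I), Em (ii), F♯m (iii), G (IV), A (V), Bm (vi), C♯dim (vii°).
Shared triads with their functions: A (I in A major, V in D major); Bm (ii in A major, vi in D major); D (IV in A major, I in D major); F♯m (vi in A major, iii in D major).

A, Bm, D, F♯m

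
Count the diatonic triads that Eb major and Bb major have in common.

4

Diatonic triads of Eb major: Eb major (I), F minor (ii), G minor (iii), Ab major (IV), Bb major (V), C minor (vi), D diminished (vii°).
Diatonic triads of Bb major: Bb major (I), C minor (ii), D minor (iii), Eb major (IV), F major (V), G minor (vi), A diminished (vii°).
Matching root and quality in both lists: Eb major, G minor, Bb major, C minor.
That gives 4 common triads.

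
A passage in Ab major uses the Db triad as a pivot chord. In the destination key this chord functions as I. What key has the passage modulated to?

Db major

The numeral I denotes a major triad on scale degree 1. With Db on degree 1, the tonic of the new key is Db.
Degree 1 carries a major triad in major keys, so the destination is Db major.
Check: the diatonic triads of Db major are Db (I), Ebm (ii), Fm (iii), Gb (IV), Ab (V), Bbm (vi), Cdim (vii°) — Db is indeed I.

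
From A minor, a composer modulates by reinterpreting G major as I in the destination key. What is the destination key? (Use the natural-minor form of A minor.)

G major

The numeral I denotes a major triad on scale degree 1. With G on degree 1, the tonic of the new key is G.
Degree 1 carries a major triad in major keys, so the destination is G major.
Check: the diatonic triads of G major are G (I), Am (ii), Bm (iii), C (IV), D (V), Em (vi), F♯dim (vii°) — G major is indeed I.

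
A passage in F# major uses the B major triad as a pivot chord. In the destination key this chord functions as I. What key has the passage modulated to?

The numeral I denotes a major triad on scale degree 1. With B on degree 1, the tonic of the new key is B.
Degree 1 carries a major triad in major keys, so the destination is B major.
Check: the diatonic triads of B major are B (I), C#m (ii), D#m (iii), E (IV), F# (V), G#m (vi), A#dim (vii°) — B major is indeed I.

B major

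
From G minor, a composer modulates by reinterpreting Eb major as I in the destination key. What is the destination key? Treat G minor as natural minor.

The numeral I denotes a major triad on scale degree 1. With Eb on degree 1, the tonic of the new key is Eb.
Degree 1 carries a major triad in major keys, so the destination is Eb major.
Check: the diatonic triads of Eb major are Eb (I), Fm (ii), Gm (iii), Ab (IV), Bb (V), Cm (vi), Ddim (vii°) — Eb major is indeed I.

Eb major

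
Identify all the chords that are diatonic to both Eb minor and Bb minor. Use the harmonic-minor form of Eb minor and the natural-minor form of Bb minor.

Triads in Eb minor (harmonic minor): Ebm (i), Fdim (ii°), Gbaug (III+), Abm (iv), Bb (V), Cb (VI), Ddim (vii°).
Triads in Bb minor (natural minor): Bbm (i), Cdim (ii°), Db (III), Ebm (iv), Fm (v), Gb (VI), Ab (VII).
Shared triads with their functions: Ebm (i in Eb minor, iv in Bb minor).

Ebm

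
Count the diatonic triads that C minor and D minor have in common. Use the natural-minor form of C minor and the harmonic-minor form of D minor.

2

Diatonic triads of C minor (natural minor): Cm (i), Ddim (ii°), E♭ (III), Fm (iv), Gm (v), A♭ (VI), B♭ (VII).
Diatonic triads of D minor (harmonic minor): Dm (i), Edim (ii°), Faug (III+), Gm (iv), A (V), B♭ (VI), C♯dim (vii°).
Matching root and quality in both lists: Gm, B♭.
That gives 2 common triads.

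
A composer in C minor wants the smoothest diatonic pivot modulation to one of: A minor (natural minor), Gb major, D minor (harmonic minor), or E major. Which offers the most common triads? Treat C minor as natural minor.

Triads of C minor (natural minor): Cm (i), Ddim (ii°), Eb (III), Fm (iv), Gm (v), Ab (VI), Bb (VII).
A minor (natural minor) shares 0: none.
Gb major shares 0: none.
D minor (harmonic minor) shares 2: Gm, Bb.
E major shares 0: none.
The most common triads (2) are shared with D minor.

D minor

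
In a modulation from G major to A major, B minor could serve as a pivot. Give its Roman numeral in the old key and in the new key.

The scale of G major is G A B C D E F#; B is degree 3, and the triad built there (B-D-F#) is minor, so it is iii.
The scale of A major is A B C# D E F# G#; B is degree 2, and the triad built there (B-D-F#) is minor, so it is ii.

iii in G major; ii in A major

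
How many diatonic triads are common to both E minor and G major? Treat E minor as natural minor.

7

Diatonic triads of E minor (natural minor): E minor (i), F# diminished (ii°), G major (III), A minor (iv), B minor (v), C major (VI), D major (VII).
Diatonic triads of G major: G major (I), A minor (ii), B minor (iii), C major (IV), D major (V), E minor (vi), F# diminished (vii°).
Matching root and quality in both lists: E minor, F# diminished, G major, A minor, B minor, C major, D major.
That gives 7 common triads.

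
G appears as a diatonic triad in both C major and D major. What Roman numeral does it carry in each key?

V in C major; IV in D major

The scale of C major is C D E F G A B; G is degree 5, and the triad built there (G-B-D) is major, so it is V.
The scale of D major is D E F# G A B C#; G is degree 4, and the triad built there (G-B-D) is major, so it is IV.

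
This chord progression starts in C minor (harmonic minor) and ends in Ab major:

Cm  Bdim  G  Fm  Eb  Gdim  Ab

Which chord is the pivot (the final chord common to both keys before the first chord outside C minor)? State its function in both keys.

Chords diatonic to C minor: Cm, Ddim, Ebaug, Fm, G, Ab, Bdim.
Reading the progression, the first chord not in that set is Eb, so the modulation leaves C minor there.
The chord immediately before Eb is Fm, which is diatonic to both keys: iv in C minor and vi in Ab major.

Fm — iv in C minor, vi in Ab major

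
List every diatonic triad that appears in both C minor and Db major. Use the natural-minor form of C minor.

Triads in C minor (natural minor): C minor (i), D diminished (ii°), Eb major (III), F minor (iv), G minor (v), Ab major (VI), Bb major (VII).
Triads in Db major: Db major (I), Eb minor (ii), F minor (iii), Gb major (IV), Ab major (V), Bb minor (vi), C diminished (vii°).
Shared triads with their functions: F minor (iv in C minor, iii in Db major); Ab major (VI in C minor, V in Db major).

Fm, Ab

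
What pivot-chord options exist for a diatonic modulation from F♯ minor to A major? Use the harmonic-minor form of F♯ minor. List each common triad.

F♯m, G♯dim, Bm, D

Triads in F♯ minor (harmonic minor): F♯ minor (i), G♯ diminished (ii°), A augmented (III+), B minor (iv), C♯ major (V), D major (VI), E♯ diminished (vii°).
Triads in A major: A major (I), B minor (ii), C♯ minor (iii), D major (IV), E major (V), F♯ minor (vi), G♯ diminished (vii°).
Shared triads with their functions: F♯ minor (i in F♯ minor, vi in A major); G♯ diminished (ii° in F♯ minor, vii° in A major); B minor (iv in F♯ minor, ii in A major); D major (VI in F♯ minor, IV in A major).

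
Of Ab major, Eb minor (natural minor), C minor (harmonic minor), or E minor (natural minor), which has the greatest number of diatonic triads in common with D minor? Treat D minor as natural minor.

E minor

Triads of D minor (natural minor): D minor (i), E diminished (ii°), F major (III), G minor (iv), A minor (v), Bb major (VI), C major (VII).
Ab major shares 0: none.
Eb minor (natural minor) shares 0: none.
C minor (harmonic minor) shares 0: none.
E minor (natural minor) shares 2: Am, C.
The most common triads (2) are shared with E minor.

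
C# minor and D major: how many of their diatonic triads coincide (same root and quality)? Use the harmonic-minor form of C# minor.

Diatonic triads of C# minor (harmonic minor): C# minor (i), D# diminished (ii°), E augmented (III+), F# minor (iv), G# major (V), A major (VI), B# diminished (vii°).
Diatonic triads of D major: D major (I), E minor (ii), F# minor (iii), G major (IV), A major (V), B minor (vi), C# diminished (vii°).
Matching root and quality in both lists: F# minor, A major.
That gives 2 common triads.

2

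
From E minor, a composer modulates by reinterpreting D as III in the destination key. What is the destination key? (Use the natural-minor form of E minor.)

The numeral III denotes a major triad on scale degree 3. With D on degree 3, the tonic of the new key is B.
Degree 3 carries a major triad in natural-minor keys, so the destination is B minor.
Check: the diatonic triads of B minor (natural minor) are Bm (i), C#dim (ii°), D (III), Em (iv), F#m (v), G (VI), A (VII) — D is indeed III.

B minor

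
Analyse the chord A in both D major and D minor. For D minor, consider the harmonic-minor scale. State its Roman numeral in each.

V in D major; V in D minor

The scale of D major is D E F# G A B C#; A is degree 5, and the triad built there (A-C#-E) is major, so it is V.
The scale of D minor (harmonic minor) is D E F G A Bb C#; A is degree 5, and the triad built there (A-C#-E) is major, so it is V.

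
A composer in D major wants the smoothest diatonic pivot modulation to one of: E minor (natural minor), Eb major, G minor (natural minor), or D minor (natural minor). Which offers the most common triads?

Triads of D major: D major (I), E minor (ii), F# minor (iii), G major (IV), A major (V), B minor (vi), C# diminished (vii°).
E minor (natural minor) shares 4: D, Em, G, Bm.
Eb major shares 0: none.
G minor (natural minor) shares 0: none.
D minor (natural minor) shares 0: none.
The most common triads (4) are shared with E minor.

E minor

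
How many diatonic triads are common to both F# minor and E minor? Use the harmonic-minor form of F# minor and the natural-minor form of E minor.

Diatonic triads of F# minor (harmonic minor): F#m (i), G#dim (ii°), Aaug (III+), Bm (iv), C# (V), D (VI), E#dim (vii°).
Diatonic triads of E minor (natural minor): Em (i), F#dim (ii°), G (III), Am (iv), Bm (v), C (VI), D (VII).
Matching root and quality in both lists: Bm, D.
That gives 2 common triads.

2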